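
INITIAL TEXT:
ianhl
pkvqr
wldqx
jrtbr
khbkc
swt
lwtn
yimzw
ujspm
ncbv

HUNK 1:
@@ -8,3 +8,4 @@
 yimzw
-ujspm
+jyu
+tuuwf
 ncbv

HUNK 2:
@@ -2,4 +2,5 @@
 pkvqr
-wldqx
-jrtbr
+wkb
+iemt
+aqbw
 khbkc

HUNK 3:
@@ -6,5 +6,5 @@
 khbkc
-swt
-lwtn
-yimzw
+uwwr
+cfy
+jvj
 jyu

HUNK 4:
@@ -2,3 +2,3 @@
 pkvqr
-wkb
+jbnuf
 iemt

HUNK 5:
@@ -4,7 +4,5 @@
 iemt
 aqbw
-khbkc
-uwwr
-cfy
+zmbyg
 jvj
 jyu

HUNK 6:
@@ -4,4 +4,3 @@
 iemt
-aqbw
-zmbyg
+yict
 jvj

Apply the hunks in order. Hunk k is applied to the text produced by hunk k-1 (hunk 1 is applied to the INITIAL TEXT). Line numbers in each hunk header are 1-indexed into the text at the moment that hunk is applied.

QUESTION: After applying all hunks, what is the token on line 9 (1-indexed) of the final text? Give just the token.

Answer: ncbv

Derivation:
Hunk 1: at line 8 remove [ujspm] add [jyu,tuuwf] -> 11 lines: ianhl pkvqr wldqx jrtbr khbkc swt lwtn yimzw jyu tuuwf ncbv
Hunk 2: at line 2 remove [wldqx,jrtbr] add [wkb,iemt,aqbw] -> 12 lines: ianhl pkvqr wkb iemt aqbw khbkc swt lwtn yimzw jyu tuuwf ncbv
Hunk 3: at line 6 remove [swt,lwtn,yimzw] add [uwwr,cfy,jvj] -> 12 lines: ianhl pkvqr wkb iemt aqbw khbkc uwwr cfy jvj jyu tuuwf ncbv
Hunk 4: at line 2 remove [wkb] add [jbnuf] -> 12 lines: ianhl pkvqr jbnuf iemt aqbw khbkc uwwr cfy jvj jyu tuuwf ncbv
Hunk 5: at line 4 remove [khbkc,uwwr,cfy] add [zmbyg] -> 10 lines: ianhl pkvqr jbnuf iemt aqbw zmbyg jvj jyu tuuwf ncbv
Hunk 6: at line 4 remove [aqbw,zmbyg] add [yict] -> 9 lines: ianhl pkvqr jbnuf iemt yict jvj jyu tuuwf ncbv
Final line 9: ncbv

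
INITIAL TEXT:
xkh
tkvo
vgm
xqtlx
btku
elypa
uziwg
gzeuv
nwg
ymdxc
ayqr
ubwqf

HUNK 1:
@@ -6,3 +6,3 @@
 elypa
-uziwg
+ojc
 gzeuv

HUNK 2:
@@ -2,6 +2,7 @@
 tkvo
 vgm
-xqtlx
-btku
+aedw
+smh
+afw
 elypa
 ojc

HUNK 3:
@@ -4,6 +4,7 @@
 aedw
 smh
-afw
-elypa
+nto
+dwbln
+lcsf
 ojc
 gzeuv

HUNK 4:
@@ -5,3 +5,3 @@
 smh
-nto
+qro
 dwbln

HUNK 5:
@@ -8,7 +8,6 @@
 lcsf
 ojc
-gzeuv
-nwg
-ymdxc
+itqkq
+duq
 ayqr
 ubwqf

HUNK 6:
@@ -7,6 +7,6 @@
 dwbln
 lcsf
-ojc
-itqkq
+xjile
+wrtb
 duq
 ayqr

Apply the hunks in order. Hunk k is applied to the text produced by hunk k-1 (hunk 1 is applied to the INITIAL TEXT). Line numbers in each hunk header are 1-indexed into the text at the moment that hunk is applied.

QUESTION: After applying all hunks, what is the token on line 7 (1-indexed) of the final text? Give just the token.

Hunk 1: at line 6 remove [uziwg] add [ojc] -> 12 lines: xkh tkvo vgm xqtlx btku elypa ojc gzeuv nwg ymdxc ayqr ubwqf
Hunk 2: at line 2 remove [xqtlx,btku] add [aedw,smh,afw] -> 13 lines: xkh tkvo vgm aedw smh afw elypa ojc gzeuv nwg ymdxc ayqr ubwqf
Hunk 3: at line 4 remove [afw,elypa] add [nto,dwbln,lcsf] -> 14 lines: xkh tkvo vgm aedw smh nto dwbln lcsf ojc gzeuv nwg ymdxc ayqr ubwqf
Hunk 4: at line 5 remove [nto] add [qro] -> 14 lines: xkh tkvo vgm aedw smh qro dwbln lcsf ojc gzeuv nwg ymdxc ayqr ubwqf
Hunk 5: at line 8 remove [gzeuv,nwg,ymdxc] add [itqkq,duq] -> 13 lines: xkh tkvo vgm aedw smh qro dwbln lcsf ojc itqkq duq ayqr ubwqf
Hunk 6: at line 7 remove [ojc,itqkq] add [xjile,wrtb] -> 13 lines: xkh tkvo vgm aedw smh qro dwbln lcsf xjile wrtb duq ayqr ubwqf
Final line 7: dwbln

Answer: dwbln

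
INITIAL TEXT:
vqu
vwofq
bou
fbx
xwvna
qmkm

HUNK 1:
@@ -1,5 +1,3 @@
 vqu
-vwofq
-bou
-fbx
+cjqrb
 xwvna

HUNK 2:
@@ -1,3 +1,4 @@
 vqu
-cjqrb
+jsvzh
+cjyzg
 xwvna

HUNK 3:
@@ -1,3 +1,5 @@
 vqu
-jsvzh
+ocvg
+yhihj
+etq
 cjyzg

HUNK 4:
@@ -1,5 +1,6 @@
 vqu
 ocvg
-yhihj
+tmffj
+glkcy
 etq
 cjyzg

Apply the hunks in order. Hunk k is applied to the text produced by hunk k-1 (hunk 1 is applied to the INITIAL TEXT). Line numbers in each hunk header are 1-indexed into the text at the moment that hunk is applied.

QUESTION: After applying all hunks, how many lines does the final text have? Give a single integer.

Hunk 1: at line 1 remove [vwofq,bou,fbx] add [cjqrb] -> 4 lines: vqu cjqrb xwvna qmkm
Hunk 2: at line 1 remove [cjqrb] add [jsvzh,cjyzg] -> 5 lines: vqu jsvzh cjyzg xwvna qmkm
Hunk 3: at line 1 remove [jsvzh] add [ocvg,yhihj,etq] -> 7 lines: vqu ocvg yhihj etq cjyzg xwvna qmkm
Hunk 4: at line 1 remove [yhihj] add [tmffj,glkcy] -> 8 lines: vqu ocvg tmffj glkcy etq cjyzg xwvna qmkm
Final line count: 8

Answer: 8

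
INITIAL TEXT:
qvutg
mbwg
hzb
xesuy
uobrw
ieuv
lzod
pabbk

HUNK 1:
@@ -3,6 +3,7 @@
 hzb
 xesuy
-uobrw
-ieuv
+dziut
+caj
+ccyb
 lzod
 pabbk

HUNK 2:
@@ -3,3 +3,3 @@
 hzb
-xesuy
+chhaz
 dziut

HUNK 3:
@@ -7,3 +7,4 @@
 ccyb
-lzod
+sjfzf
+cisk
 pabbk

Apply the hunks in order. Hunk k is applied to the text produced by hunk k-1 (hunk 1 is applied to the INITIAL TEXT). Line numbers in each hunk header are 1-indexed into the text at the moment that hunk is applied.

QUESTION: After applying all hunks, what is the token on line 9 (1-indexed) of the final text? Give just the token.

Answer: cisk

Derivation:
Hunk 1: at line 3 remove [uobrw,ieuv] add [dziut,caj,ccyb] -> 9 lines: qvutg mbwg hzb xesuy dziut caj ccyb lzod pabbk
Hunk 2: at line 3 remove [xesuy] add [chhaz] -> 9 lines: qvutg mbwg hzb chhaz dziut caj ccyb lzod pabbk
Hunk 3: at line 7 remove [lzod] add [sjfzf,cisk] -> 10 lines: qvutg mbwg hzb chhaz dziut caj ccyb sjfzf cisk pabbk
Final line 9: cisk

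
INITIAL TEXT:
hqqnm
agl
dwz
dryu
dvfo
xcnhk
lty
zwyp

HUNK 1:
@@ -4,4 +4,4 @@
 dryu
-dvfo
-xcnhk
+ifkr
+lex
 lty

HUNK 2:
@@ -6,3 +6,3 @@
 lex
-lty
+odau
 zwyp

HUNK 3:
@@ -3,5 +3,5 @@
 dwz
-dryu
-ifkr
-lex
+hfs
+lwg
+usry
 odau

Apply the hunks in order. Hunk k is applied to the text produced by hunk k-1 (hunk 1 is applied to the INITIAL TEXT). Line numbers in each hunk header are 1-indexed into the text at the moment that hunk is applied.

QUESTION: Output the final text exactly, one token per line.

Answer: hqqnm
agl
dwz
hfs
lwg
usry
odau
zwyp

Derivation:
Hunk 1: at line 4 remove [dvfo,xcnhk] add [ifkr,lex] -> 8 lines: hqqnm agl dwz dryu ifkr lex lty zwyp
Hunk 2: at line 6 remove [lty] add [odau] -> 8 lines: hqqnm agl dwz dryu ifkr lex odau zwyp
Hunk 3: at line 3 remove [dryu,ifkr,lex] add [hfs,lwg,usry] -> 8 lines: hqqnm agl dwz hfs lwg usry odau zwyp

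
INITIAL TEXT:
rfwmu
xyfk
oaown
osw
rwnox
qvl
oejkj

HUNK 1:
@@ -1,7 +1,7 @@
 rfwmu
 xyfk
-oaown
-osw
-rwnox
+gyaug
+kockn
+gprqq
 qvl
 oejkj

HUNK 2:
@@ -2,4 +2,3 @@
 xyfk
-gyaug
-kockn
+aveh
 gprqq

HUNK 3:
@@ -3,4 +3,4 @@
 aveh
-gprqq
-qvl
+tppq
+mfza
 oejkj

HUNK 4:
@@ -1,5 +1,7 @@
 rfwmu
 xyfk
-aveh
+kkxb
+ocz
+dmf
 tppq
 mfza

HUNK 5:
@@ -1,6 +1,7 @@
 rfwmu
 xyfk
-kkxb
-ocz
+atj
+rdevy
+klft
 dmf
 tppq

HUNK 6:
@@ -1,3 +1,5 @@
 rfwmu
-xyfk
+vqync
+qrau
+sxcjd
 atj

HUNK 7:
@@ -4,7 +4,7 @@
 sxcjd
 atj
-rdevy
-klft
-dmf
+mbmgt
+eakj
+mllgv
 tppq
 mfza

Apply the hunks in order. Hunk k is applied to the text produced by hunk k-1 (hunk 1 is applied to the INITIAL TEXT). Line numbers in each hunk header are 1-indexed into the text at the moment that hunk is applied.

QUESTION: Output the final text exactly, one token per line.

Answer: rfwmu
vqync
qrau
sxcjd
atj
mbmgt
eakj
mllgv
tppq
mfza
oejkj

Derivation:
Hunk 1: at line 1 remove [oaown,osw,rwnox] add [gyaug,kockn,gprqq] -> 7 lines: rfwmu xyfk gyaug kockn gprqq qvl oejkj
Hunk 2: at line 2 remove [gyaug,kockn] add [aveh] -> 6 lines: rfwmu xyfk aveh gprqq qvl oejkj
Hunk 3: at line 3 remove [gprqq,qvl] add [tppq,mfza] -> 6 lines: rfwmu xyfk aveh tppq mfza oejkj
Hunk 4: at line 1 remove [aveh] add [kkxb,ocz,dmf] -> 8 lines: rfwmu xyfk kkxb ocz dmf tppq mfza oejkj
Hunk 5: at line 1 remove [kkxb,ocz] add [atj,rdevy,klft] -> 9 lines: rfwmu xyfk atj rdevy klft dmf tppq mfza oejkj
Hunk 6: at line 1 remove [xyfk] add [vqync,qrau,sxcjd] -> 11 lines: rfwmu vqync qrau sxcjd atj rdevy klft dmf tppq mfza oejkj
Hunk 7: at line 4 remove [rdevy,klft,dmf] add [mbmgt,eakj,mllgv] -> 11 lines: rfwmu vqync qrau sxcjd atj mbmgt eakj mllgv tppq mfza oejkj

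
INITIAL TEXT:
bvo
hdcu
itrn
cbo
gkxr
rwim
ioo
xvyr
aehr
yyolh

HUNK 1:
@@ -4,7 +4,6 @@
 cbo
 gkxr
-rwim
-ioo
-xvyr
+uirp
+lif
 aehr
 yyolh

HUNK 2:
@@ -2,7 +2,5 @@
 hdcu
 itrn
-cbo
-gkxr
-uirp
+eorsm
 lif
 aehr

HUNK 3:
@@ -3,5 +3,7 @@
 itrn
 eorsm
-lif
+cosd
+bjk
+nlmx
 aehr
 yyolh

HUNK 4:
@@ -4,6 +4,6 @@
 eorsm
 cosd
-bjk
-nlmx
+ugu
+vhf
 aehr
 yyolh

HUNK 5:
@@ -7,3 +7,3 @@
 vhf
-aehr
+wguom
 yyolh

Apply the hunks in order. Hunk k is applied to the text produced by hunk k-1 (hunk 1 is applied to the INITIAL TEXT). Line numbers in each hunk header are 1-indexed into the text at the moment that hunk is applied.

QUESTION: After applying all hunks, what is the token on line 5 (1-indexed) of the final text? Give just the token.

Hunk 1: at line 4 remove [rwim,ioo,xvyr] add [uirp,lif] -> 9 lines: bvo hdcu itrn cbo gkxr uirp lif aehr yyolh
Hunk 2: at line 2 remove [cbo,gkxr,uirp] add [eorsm] -> 7 lines: bvo hdcu itrn eorsm lif aehr yyolh
Hunk 3: at line 3 remove [lif] add [cosd,bjk,nlmx] -> 9 lines: bvo hdcu itrn eorsm cosd bjk nlmx aehr yyolh
Hunk 4: at line 4 remove [bjk,nlmx] add [ugu,vhf] -> 9 lines: bvo hdcu itrn eorsm cosd ugu vhf aehr yyolh
Hunk 5: at line 7 remove [aehr] add [wguom] -> 9 lines: bvo hdcu itrn eorsm cosd ugu vhf wguom yyolh
Final line 5: cosd

Answer: cosd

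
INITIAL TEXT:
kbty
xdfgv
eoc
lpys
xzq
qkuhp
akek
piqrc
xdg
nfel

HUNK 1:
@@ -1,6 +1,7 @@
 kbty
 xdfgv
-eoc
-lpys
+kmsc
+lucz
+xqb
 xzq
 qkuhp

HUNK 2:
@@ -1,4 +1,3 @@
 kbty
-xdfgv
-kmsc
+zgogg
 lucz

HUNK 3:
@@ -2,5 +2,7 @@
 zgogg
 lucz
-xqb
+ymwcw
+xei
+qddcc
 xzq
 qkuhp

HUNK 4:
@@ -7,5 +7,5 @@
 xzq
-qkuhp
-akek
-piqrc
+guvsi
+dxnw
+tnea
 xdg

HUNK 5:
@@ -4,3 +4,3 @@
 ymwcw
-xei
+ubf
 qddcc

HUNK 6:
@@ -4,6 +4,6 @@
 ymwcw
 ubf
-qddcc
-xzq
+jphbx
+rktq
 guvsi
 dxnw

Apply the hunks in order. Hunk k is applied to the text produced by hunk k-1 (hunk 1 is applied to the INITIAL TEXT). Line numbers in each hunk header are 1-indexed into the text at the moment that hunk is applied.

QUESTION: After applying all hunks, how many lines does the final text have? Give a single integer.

Hunk 1: at line 1 remove [eoc,lpys] add [kmsc,lucz,xqb] -> 11 lines: kbty xdfgv kmsc lucz xqb xzq qkuhp akek piqrc xdg nfel
Hunk 2: at line 1 remove [xdfgv,kmsc] add [zgogg] -> 10 lines: kbty zgogg lucz xqb xzq qkuhp akek piqrc xdg nfel
Hunk 3: at line 2 remove [xqb] add [ymwcw,xei,qddcc] -> 12 lines: kbty zgogg lucz ymwcw xei qddcc xzq qkuhp akek piqrc xdg nfel
Hunk 4: at line 7 remove [qkuhp,akek,piqrc] add [guvsi,dxnw,tnea] -> 12 lines: kbty zgogg lucz ymwcw xei qddcc xzq guvsi dxnw tnea xdg nfel
Hunk 5: at line 4 remove [xei] add [ubf] -> 12 lines: kbty zgogg lucz ymwcw ubf qddcc xzq guvsi dxnw tnea xdg nfel
Hunk 6: at line 4 remove [qddcc,xzq] add [jphbx,rktq] -> 12 lines: kbty zgogg lucz ymwcw ubf jphbx rktq guvsi dxnw tnea xdg nfel
Final line count: 12

Answer: 12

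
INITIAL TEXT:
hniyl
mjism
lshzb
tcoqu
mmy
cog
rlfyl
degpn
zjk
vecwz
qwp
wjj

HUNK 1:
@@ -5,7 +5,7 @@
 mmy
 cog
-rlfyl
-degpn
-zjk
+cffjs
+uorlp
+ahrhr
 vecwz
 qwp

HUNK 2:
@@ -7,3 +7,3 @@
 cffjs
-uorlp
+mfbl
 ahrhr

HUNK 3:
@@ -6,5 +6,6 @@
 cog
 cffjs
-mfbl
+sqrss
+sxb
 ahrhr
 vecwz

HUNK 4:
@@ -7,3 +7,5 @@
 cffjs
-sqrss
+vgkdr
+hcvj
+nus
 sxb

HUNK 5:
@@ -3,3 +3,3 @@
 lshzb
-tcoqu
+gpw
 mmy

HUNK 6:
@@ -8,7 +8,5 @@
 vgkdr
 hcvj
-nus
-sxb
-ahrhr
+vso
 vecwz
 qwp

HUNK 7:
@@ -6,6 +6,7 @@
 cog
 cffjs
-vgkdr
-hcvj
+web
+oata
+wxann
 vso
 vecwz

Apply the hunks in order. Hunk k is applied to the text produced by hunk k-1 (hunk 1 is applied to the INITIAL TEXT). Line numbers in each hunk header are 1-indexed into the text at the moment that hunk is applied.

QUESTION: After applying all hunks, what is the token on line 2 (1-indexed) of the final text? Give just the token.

Hunk 1: at line 5 remove [rlfyl,degpn,zjk] add [cffjs,uorlp,ahrhr] -> 12 lines: hniyl mjism lshzb tcoqu mmy cog cffjs uorlp ahrhr vecwz qwp wjj
Hunk 2: at line 7 remove [uorlp] add [mfbl] -> 12 lines: hniyl mjism lshzb tcoqu mmy cog cffjs mfbl ahrhr vecwz qwp wjj
Hunk 3: at line 6 remove [mfbl] add [sqrss,sxb] -> 13 lines: hniyl mjism lshzb tcoqu mmy cog cffjs sqrss sxb ahrhr vecwz qwp wjj
Hunk 4: at line 7 remove [sqrss] add [vgkdr,hcvj,nus] -> 15 lines: hniyl mjism lshzb tcoqu mmy cog cffjs vgkdr hcvj nus sxb ahrhr vecwz qwp wjj
Hunk 5: at line 3 remove [tcoqu] add [gpw] -> 15 lines: hniyl mjism lshzb gpw mmy cog cffjs vgkdr hcvj nus sxb ahrhr vecwz qwp wjj
Hunk 6: at line 8 remove [nus,sxb,ahrhr] add [vso] -> 13 lines: hniyl mjism lshzb gpw mmy cog cffjs vgkdr hcvj vso vecwz qwp wjj
Hunk 7: at line 6 remove [vgkdr,hcvj] add [web,oata,wxann] -> 14 lines: hniyl mjism lshzb gpw mmy cog cffjs web oata wxann vso vecwz qwp wjj
Final line 2: mjism

Answer: mjism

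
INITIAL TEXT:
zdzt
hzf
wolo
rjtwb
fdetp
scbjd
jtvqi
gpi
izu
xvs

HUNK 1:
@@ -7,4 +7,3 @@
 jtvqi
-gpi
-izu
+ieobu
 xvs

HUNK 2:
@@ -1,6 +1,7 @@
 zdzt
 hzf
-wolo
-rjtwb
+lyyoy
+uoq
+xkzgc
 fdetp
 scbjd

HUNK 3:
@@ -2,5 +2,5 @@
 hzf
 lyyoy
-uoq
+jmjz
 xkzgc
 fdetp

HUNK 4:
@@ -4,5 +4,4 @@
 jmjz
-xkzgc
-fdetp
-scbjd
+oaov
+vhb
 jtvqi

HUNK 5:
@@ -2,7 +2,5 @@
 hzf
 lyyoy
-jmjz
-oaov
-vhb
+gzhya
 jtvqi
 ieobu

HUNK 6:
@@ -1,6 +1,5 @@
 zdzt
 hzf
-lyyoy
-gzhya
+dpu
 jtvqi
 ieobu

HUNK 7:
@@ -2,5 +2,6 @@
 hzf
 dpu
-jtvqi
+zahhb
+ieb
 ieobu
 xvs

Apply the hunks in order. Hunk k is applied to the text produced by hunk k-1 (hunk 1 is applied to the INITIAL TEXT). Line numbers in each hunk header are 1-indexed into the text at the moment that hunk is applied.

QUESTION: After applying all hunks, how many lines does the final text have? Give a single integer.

Hunk 1: at line 7 remove [gpi,izu] add [ieobu] -> 9 lines: zdzt hzf wolo rjtwb fdetp scbjd jtvqi ieobu xvs
Hunk 2: at line 1 remove [wolo,rjtwb] add [lyyoy,uoq,xkzgc] -> 10 lines: zdzt hzf lyyoy uoq xkzgc fdetp scbjd jtvqi ieobu xvs
Hunk 3: at line 2 remove [uoq] add [jmjz] -> 10 lines: zdzt hzf lyyoy jmjz xkzgc fdetp scbjd jtvqi ieobu xvs
Hunk 4: at line 4 remove [xkzgc,fdetp,scbjd] add [oaov,vhb] -> 9 lines: zdzt hzf lyyoy jmjz oaov vhb jtvqi ieobu xvs
Hunk 5: at line 2 remove [jmjz,oaov,vhb] add [gzhya] -> 7 lines: zdzt hzf lyyoy gzhya jtvqi ieobu xvs
Hunk 6: at line 1 remove [lyyoy,gzhya] add [dpu] -> 6 lines: zdzt hzf dpu jtvqi ieobu xvs
Hunk 7: at line 2 remove [jtvqi] add [zahhb,ieb] -> 7 lines: zdzt hzf dpu zahhb ieb ieobu xvs
Final line count: 7

Answer: 7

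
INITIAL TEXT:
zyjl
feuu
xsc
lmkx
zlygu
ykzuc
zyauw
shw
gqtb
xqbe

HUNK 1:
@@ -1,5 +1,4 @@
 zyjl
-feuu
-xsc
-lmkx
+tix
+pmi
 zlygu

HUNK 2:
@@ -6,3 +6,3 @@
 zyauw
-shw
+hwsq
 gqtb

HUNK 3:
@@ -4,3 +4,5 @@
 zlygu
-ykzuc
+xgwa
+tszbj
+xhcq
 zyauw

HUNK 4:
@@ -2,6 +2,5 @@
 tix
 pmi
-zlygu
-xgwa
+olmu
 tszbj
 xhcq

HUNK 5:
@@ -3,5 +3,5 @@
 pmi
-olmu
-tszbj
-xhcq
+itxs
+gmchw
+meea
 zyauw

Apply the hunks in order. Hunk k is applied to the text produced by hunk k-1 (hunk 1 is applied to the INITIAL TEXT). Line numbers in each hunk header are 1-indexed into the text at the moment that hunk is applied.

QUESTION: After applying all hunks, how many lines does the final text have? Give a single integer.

Answer: 10

Derivation:
Hunk 1: at line 1 remove [feuu,xsc,lmkx] add [tix,pmi] -> 9 lines: zyjl tix pmi zlygu ykzuc zyauw shw gqtb xqbe
Hunk 2: at line 6 remove [shw] add [hwsq] -> 9 lines: zyjl tix pmi zlygu ykzuc zyauw hwsq gqtb xqbe
Hunk 3: at line 4 remove [ykzuc] add [xgwa,tszbj,xhcq] -> 11 lines: zyjl tix pmi zlygu xgwa tszbj xhcq zyauw hwsq gqtb xqbe
Hunk 4: at line 2 remove [zlygu,xgwa] add [olmu] -> 10 lines: zyjl tix pmi olmu tszbj xhcq zyauw hwsq gqtb xqbe
Hunk 5: at line 3 remove [olmu,tszbj,xhcq] add [itxs,gmchw,meea] -> 10 lines: zyjl tix pmi itxs gmchw meea zyauw hwsq gqtb xqbe
Final line count: 10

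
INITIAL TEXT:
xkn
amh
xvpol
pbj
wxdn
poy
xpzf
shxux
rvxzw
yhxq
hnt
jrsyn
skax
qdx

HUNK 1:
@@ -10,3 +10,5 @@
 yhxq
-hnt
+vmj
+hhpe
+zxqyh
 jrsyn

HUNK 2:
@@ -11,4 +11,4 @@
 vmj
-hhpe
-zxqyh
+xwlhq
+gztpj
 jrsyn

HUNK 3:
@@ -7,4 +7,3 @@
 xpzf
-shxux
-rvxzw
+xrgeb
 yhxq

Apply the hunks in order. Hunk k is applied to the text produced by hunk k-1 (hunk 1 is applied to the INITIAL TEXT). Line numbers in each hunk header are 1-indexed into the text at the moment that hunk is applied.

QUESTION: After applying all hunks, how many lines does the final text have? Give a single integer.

Hunk 1: at line 10 remove [hnt] add [vmj,hhpe,zxqyh] -> 16 lines: xkn amh xvpol pbj wxdn poy xpzf shxux rvxzw yhxq vmj hhpe zxqyh jrsyn skax qdx
Hunk 2: at line 11 remove [hhpe,zxqyh] add [xwlhq,gztpj] -> 16 lines: xkn amh xvpol pbj wxdn poy xpzf shxux rvxzw yhxq vmj xwlhq gztpj jrsyn skax qdx
Hunk 3: at line 7 remove [shxux,rvxzw] add [xrgeb] -> 15 lines: xkn amh xvpol pbj wxdn poy xpzf xrgeb yhxq vmj xwlhq gztpj jrsyn skax qdx
Final line count: 15

Answer: 15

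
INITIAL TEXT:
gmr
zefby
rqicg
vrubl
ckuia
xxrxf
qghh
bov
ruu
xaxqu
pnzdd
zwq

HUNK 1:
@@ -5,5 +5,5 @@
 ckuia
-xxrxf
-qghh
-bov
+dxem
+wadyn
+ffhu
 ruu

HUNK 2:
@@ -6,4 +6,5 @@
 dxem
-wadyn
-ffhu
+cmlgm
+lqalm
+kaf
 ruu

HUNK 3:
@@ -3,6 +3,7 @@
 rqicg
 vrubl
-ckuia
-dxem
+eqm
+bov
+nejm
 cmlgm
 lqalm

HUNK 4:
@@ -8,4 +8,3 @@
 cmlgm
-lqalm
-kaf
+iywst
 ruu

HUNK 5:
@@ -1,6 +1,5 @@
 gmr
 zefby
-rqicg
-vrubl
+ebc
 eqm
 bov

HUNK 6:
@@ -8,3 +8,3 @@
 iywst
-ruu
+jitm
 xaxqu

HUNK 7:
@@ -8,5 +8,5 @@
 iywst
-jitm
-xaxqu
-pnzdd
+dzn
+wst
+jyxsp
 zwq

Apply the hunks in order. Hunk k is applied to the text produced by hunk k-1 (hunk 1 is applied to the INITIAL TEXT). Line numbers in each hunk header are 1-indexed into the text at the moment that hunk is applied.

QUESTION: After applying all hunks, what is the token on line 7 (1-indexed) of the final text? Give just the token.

Hunk 1: at line 5 remove [xxrxf,qghh,bov] add [dxem,wadyn,ffhu] -> 12 lines: gmr zefby rqicg vrubl ckuia dxem wadyn ffhu ruu xaxqu pnzdd zwq
Hunk 2: at line 6 remove [wadyn,ffhu] add [cmlgm,lqalm,kaf] -> 13 lines: gmr zefby rqicg vrubl ckuia dxem cmlgm lqalm kaf ruu xaxqu pnzdd zwq
Hunk 3: at line 3 remove [ckuia,dxem] add [eqm,bov,nejm] -> 14 lines: gmr zefby rqicg vrubl eqm bov nejm cmlgm lqalm kaf ruu xaxqu pnzdd zwq
Hunk 4: at line 8 remove [lqalm,kaf] add [iywst] -> 13 lines: gmr zefby rqicg vrubl eqm bov nejm cmlgm iywst ruu xaxqu pnzdd zwq
Hunk 5: at line 1 remove [rqicg,vrubl] add [ebc] -> 12 lines: gmr zefby ebc eqm bov nejm cmlgm iywst ruu xaxqu pnzdd zwq
Hunk 6: at line 8 remove [ruu] add [jitm] -> 12 lines: gmr zefby ebc eqm bov nejm cmlgm iywst jitm xaxqu pnzdd zwq
Hunk 7: at line 8 remove [jitm,xaxqu,pnzdd] add [dzn,wst,jyxsp] -> 12 lines: gmr zefby ebc eqm bov nejm cmlgm iywst dzn wst jyxsp zwq
Final line 7: cmlgm

Answer: cmlgm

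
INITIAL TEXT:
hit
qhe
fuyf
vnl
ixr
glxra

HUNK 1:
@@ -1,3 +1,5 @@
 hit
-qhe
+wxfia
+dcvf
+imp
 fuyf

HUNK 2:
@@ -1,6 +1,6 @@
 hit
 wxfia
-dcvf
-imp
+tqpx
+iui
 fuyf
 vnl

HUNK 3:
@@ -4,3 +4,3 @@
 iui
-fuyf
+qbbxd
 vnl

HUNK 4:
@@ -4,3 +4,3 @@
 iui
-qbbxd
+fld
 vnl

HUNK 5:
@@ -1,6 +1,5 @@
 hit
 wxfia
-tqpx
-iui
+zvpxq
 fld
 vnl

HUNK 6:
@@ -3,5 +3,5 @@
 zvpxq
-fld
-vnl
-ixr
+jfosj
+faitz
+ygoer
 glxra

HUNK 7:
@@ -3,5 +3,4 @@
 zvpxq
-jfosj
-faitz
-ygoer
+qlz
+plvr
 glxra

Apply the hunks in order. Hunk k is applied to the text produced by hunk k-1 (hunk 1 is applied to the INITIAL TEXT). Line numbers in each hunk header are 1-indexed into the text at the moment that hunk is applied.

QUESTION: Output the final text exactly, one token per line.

Answer: hit
wxfia
zvpxq
qlz
plvr
glxra

Derivation:
Hunk 1: at line 1 remove [qhe] add [wxfia,dcvf,imp] -> 8 lines: hit wxfia dcvf imp fuyf vnl ixr glxra
Hunk 2: at line 1 remove [dcvf,imp] add [tqpx,iui] -> 8 lines: hit wxfia tqpx iui fuyf vnl ixr glxra
Hunk 3: at line 4 remove [fuyf] add [qbbxd] -> 8 lines: hit wxfia tqpx iui qbbxd vnl ixr glxra
Hunk 4: at line 4 remove [qbbxd] add [fld] -> 8 lines: hit wxfia tqpx iui fld vnl ixr glxra
Hunk 5: at line 1 remove [tqpx,iui] add [zvpxq] -> 7 lines: hit wxfia zvpxq fld vnl ixr glxra
Hunk 6: at line 3 remove [fld,vnl,ixr] add [jfosj,faitz,ygoer] -> 7 lines: hit wxfia zvpxq jfosj faitz ygoer glxra
Hunk 7: at line 3 remove [jfosj,faitz,ygoer] add [qlz,plvr] -> 6 lines: hit wxfia zvpxq qlz plvr glxra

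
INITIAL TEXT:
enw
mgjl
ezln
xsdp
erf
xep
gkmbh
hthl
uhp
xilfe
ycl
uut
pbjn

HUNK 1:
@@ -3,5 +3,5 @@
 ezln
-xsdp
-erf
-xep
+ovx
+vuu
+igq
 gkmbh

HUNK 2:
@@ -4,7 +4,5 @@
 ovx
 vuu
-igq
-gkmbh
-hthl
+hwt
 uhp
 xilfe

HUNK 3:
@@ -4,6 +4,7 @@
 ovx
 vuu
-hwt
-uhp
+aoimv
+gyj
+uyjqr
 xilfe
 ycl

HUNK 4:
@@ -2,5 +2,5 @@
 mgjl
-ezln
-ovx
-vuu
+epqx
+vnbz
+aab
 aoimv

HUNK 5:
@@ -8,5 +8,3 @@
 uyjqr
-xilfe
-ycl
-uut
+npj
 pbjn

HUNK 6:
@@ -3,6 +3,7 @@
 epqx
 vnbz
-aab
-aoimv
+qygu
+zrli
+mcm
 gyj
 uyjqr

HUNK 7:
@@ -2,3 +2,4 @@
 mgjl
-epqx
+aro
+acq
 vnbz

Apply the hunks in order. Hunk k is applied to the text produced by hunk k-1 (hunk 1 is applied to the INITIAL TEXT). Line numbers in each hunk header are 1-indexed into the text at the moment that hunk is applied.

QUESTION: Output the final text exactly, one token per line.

Answer: enw
mgjl
aro
acq
vnbz
qygu
zrli
mcm
gyj
uyjqr
npj
pbjn

Derivation:
Hunk 1: at line 3 remove [xsdp,erf,xep] add [ovx,vuu,igq] -> 13 lines: enw mgjl ezln ovx vuu igq gkmbh hthl uhp xilfe ycl uut pbjn
Hunk 2: at line 4 remove [igq,gkmbh,hthl] add [hwt] -> 11 lines: enw mgjl ezln ovx vuu hwt uhp xilfe ycl uut pbjn
Hunk 3: at line 4 remove [hwt,uhp] add [aoimv,gyj,uyjqr] -> 12 lines: enw mgjl ezln ovx vuu aoimv gyj uyjqr xilfe ycl uut pbjn
Hunk 4: at line 2 remove [ezln,ovx,vuu] add [epqx,vnbz,aab] -> 12 lines: enw mgjl epqx vnbz aab aoimv gyj uyjqr xilfe ycl uut pbjn
Hunk 5: at line 8 remove [xilfe,ycl,uut] add [npj] -> 10 lines: enw mgjl epqx vnbz aab aoimv gyj uyjqr npj pbjn
Hunk 6: at line 3 remove [aab,aoimv] add [qygu,zrli,mcm] -> 11 lines: enw mgjl epqx vnbz qygu zrli mcm gyj uyjqr npj pbjn
Hunk 7: at line 2 remove [epqx] add [aro,acq] -> 12 lines: enw mgjl aro acq vnbz qygu zrli mcm gyj uyjqr npj pbjn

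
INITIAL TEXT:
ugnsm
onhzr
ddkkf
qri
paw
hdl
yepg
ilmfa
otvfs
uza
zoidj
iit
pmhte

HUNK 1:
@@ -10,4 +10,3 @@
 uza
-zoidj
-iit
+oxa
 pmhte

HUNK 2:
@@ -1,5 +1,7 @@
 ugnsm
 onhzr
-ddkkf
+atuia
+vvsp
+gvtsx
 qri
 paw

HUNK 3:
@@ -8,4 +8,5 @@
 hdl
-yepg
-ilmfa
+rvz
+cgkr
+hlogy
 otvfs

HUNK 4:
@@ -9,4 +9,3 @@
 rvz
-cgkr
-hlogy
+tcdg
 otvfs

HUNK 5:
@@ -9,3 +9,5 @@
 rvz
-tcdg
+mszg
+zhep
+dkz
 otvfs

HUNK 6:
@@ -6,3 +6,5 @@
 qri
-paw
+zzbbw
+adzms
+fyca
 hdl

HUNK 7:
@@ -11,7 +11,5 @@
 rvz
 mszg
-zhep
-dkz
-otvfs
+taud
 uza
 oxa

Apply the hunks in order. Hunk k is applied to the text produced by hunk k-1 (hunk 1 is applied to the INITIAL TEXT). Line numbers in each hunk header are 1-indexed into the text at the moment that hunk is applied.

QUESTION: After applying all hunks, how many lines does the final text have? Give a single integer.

Answer: 16

Derivation:
Hunk 1: at line 10 remove [zoidj,iit] add [oxa] -> 12 lines: ugnsm onhzr ddkkf qri paw hdl yepg ilmfa otvfs uza oxa pmhte
Hunk 2: at line 1 remove [ddkkf] add [atuia,vvsp,gvtsx] -> 14 lines: ugnsm onhzr atuia vvsp gvtsx qri paw hdl yepg ilmfa otvfs uza oxa pmhte
Hunk 3: at line 8 remove [yepg,ilmfa] add [rvz,cgkr,hlogy] -> 15 lines: ugnsm onhzr atuia vvsp gvtsx qri paw hdl rvz cgkr hlogy otvfs uza oxa pmhte
Hunk 4: at line 9 remove [cgkr,hlogy] add [tcdg] -> 14 lines: ugnsm onhzr atuia vvsp gvtsx qri paw hdl rvz tcdg otvfs uza oxa pmhte
Hunk 5: at line 9 remove [tcdg] add [mszg,zhep,dkz] -> 16 lines: ugnsm onhzr atuia vvsp gvtsx qri paw hdl rvz mszg zhep dkz otvfs uza oxa pmhte
Hunk 6: at line 6 remove [paw] add [zzbbw,adzms,fyca] -> 18 lines: ugnsm onhzr atuia vvsp gvtsx qri zzbbw adzms fyca hdl rvz mszg zhep dkz otvfs uza oxa pmhte
Hunk 7: at line 11 remove [zhep,dkz,otvfs] add [taud] -> 16 lines: ugnsm onhzr atuia vvsp gvtsx qri zzbbw adzms fyca hdl rvz mszg taud uza oxa pmhte
Final line count: 16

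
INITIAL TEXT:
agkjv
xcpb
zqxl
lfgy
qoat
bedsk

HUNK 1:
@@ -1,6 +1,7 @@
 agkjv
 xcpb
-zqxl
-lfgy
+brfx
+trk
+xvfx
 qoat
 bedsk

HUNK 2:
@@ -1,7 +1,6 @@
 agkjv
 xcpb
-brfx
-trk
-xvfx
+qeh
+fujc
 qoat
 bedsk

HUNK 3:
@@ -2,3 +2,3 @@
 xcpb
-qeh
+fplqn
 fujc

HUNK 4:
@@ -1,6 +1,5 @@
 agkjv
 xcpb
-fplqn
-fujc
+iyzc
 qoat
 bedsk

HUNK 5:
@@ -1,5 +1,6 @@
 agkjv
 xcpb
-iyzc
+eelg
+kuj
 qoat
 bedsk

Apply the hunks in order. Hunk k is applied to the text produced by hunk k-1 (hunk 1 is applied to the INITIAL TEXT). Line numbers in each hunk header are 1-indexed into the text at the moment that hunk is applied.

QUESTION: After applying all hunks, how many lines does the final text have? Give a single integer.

Answer: 6

Derivation:
Hunk 1: at line 1 remove [zqxl,lfgy] add [brfx,trk,xvfx] -> 7 lines: agkjv xcpb brfx trk xvfx qoat bedsk
Hunk 2: at line 1 remove [brfx,trk,xvfx] add [qeh,fujc] -> 6 lines: agkjv xcpb qeh fujc qoat bedsk
Hunk 3: at line 2 remove [qeh] add [fplqn] -> 6 lines: agkjv xcpb fplqn fujc qoat bedsk
Hunk 4: at line 1 remove [fplqn,fujc] add [iyzc] -> 5 lines: agkjv xcpb iyzc qoat bedsk
Hunk 5: at line 1 remove [iyzc] add [eelg,kuj] -> 6 lines: agkjv xcpb eelg kuj qoat bedsk
Final line count: 6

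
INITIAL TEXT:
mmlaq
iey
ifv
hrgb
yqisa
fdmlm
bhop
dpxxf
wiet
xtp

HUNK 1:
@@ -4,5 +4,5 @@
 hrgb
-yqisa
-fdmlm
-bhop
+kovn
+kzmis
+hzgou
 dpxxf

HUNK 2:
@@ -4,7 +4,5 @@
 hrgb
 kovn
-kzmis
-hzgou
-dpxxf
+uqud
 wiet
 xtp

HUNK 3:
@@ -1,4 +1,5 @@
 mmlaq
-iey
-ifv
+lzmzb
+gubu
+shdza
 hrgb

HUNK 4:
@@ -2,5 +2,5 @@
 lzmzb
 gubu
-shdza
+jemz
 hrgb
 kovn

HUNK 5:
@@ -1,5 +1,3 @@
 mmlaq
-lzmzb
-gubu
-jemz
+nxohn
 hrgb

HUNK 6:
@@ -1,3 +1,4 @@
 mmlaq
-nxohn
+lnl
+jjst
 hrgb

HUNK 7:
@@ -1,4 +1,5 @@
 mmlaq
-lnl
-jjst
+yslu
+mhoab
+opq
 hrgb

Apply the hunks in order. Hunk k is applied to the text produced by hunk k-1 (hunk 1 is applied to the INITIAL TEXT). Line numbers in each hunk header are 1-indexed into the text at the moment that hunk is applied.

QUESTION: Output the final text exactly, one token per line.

Hunk 1: at line 4 remove [yqisa,fdmlm,bhop] add [kovn,kzmis,hzgou] -> 10 lines: mmlaq iey ifv hrgb kovn kzmis hzgou dpxxf wiet xtp
Hunk 2: at line 4 remove [kzmis,hzgou,dpxxf] add [uqud] -> 8 lines: mmlaq iey ifv hrgb kovn uqud wiet xtp
Hunk 3: at line 1 remove [iey,ifv] add [lzmzb,gubu,shdza] -> 9 lines: mmlaq lzmzb gubu shdza hrgb kovn uqud wiet xtp
Hunk 4: at line 2 remove [shdza] add [jemz] -> 9 lines: mmlaq lzmzb gubu jemz hrgb kovn uqud wiet xtp
Hunk 5: at line 1 remove [lzmzb,gubu,jemz] add [nxohn] -> 7 lines: mmlaq nxohn hrgb kovn uqud wiet xtp
Hunk 6: at line 1 remove [nxohn] add [lnl,jjst] -> 8 lines: mmlaq lnl jjst hrgb kovn uqud wiet xtp
Hunk 7: at line 1 remove [lnl,jjst] add [yslu,mhoab,opq] -> 9 lines: mmlaq yslu mhoab opq hrgb kovn uqud wiet xtp

Answer: mmlaq
yslu
mhoab
opq
hrgb
kovn
uqud
wiet
xtp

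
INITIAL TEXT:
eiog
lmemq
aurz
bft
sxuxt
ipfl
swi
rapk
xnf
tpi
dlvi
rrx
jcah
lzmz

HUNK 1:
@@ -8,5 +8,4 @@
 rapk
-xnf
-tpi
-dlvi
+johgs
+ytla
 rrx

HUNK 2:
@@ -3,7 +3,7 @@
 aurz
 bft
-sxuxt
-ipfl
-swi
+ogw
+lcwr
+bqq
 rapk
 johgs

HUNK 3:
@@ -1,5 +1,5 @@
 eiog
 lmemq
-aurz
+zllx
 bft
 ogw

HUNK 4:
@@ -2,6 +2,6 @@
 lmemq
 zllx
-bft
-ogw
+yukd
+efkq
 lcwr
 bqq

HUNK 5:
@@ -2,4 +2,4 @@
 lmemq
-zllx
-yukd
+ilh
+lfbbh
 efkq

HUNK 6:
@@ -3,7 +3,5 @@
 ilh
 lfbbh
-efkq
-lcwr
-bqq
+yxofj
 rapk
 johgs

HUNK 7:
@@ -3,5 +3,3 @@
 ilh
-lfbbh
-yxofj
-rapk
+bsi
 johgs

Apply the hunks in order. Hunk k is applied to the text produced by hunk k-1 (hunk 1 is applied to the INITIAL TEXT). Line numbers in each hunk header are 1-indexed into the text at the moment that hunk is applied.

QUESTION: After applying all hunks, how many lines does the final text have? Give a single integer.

Hunk 1: at line 8 remove [xnf,tpi,dlvi] add [johgs,ytla] -> 13 lines: eiog lmemq aurz bft sxuxt ipfl swi rapk johgs ytla rrx jcah lzmz
Hunk 2: at line 3 remove [sxuxt,ipfl,swi] add [ogw,lcwr,bqq] -> 13 lines: eiog lmemq aurz bft ogw lcwr bqq rapk johgs ytla rrx jcah lzmz
Hunk 3: at line 1 remove [aurz] add [zllx] -> 13 lines: eiog lmemq zllx bft ogw lcwr bqq rapk johgs ytla rrx jcah lzmz
Hunk 4: at line 2 remove [bft,ogw] add [yukd,efkq] -> 13 lines: eiog lmemq zllx yukd efkq lcwr bqq rapk johgs ytla rrx jcah lzmz
Hunk 5: at line 2 remove [zllx,yukd] add [ilh,lfbbh] -> 13 lines: eiog lmemq ilh lfbbh efkq lcwr bqq rapk johgs ytla rrx jcah lzmz
Hunk 6: at line 3 remove [efkq,lcwr,bqq] add [yxofj] -> 11 lines: eiog lmemq ilh lfbbh yxofj rapk johgs ytla rrx jcah lzmz
Hunk 7: at line 3 remove [lfbbh,yxofj,rapk] add [bsi] -> 9 lines: eiog lmemq ilh bsi johgs ytla rrx jcah lzmz
Final line count: 9

Answer: 9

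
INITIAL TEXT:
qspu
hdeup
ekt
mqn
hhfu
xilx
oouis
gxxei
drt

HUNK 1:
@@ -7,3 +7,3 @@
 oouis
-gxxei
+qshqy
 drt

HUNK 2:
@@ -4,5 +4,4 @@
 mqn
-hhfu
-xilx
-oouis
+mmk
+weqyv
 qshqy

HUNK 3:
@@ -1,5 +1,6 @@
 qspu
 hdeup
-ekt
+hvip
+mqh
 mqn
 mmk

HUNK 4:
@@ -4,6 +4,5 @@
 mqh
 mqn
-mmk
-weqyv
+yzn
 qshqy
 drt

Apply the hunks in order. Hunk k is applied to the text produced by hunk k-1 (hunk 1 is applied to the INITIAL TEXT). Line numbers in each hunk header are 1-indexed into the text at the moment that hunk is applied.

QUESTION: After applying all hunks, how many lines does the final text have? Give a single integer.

Hunk 1: at line 7 remove [gxxei] add [qshqy] -> 9 lines: qspu hdeup ekt mqn hhfu xilx oouis qshqy drt
Hunk 2: at line 4 remove [hhfu,xilx,oouis] add [mmk,weqyv] -> 8 lines: qspu hdeup ekt mqn mmk weqyv qshqy drt
Hunk 3: at line 1 remove [ekt] add [hvip,mqh] -> 9 lines: qspu hdeup hvip mqh mqn mmk weqyv qshqy drt
Hunk 4: at line 4 remove [mmk,weqyv] add [yzn] -> 8 lines: qspu hdeup hvip mqh mqn yzn qshqy drt
Final line count: 8

Answer: 8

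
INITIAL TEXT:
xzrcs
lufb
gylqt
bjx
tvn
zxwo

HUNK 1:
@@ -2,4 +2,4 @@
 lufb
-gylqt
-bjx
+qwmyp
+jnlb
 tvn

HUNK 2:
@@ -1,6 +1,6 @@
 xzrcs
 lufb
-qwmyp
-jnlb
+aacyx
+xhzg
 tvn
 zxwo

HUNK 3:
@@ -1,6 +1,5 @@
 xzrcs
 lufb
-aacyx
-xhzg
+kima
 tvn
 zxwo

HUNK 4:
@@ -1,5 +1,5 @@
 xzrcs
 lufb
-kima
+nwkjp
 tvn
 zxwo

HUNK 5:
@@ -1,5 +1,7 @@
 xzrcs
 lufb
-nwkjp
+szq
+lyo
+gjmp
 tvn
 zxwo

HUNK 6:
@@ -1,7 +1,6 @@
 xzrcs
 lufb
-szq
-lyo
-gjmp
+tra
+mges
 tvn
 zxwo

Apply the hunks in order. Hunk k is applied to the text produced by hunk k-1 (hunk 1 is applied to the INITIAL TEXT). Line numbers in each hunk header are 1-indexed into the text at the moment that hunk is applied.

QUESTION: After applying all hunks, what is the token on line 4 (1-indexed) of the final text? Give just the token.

Hunk 1: at line 2 remove [gylqt,bjx] add [qwmyp,jnlb] -> 6 lines: xzrcs lufb qwmyp jnlb tvn zxwo
Hunk 2: at line 1 remove [qwmyp,jnlb] add [aacyx,xhzg] -> 6 lines: xzrcs lufb aacyx xhzg tvn zxwo
Hunk 3: at line 1 remove [aacyx,xhzg] add [kima] -> 5 lines: xzrcs lufb kima tvn zxwo
Hunk 4: at line 1 remove [kima] add [nwkjp] -> 5 lines: xzrcs lufb nwkjp tvn zxwo
Hunk 5: at line 1 remove [nwkjp] add [szq,lyo,gjmp] -> 7 lines: xzrcs lufb szq lyo gjmp tvn zxwo
Hunk 6: at line 1 remove [szq,lyo,gjmp] add [tra,mges] -> 6 lines: xzrcs lufb tra mges tvn zxwo
Final line 4: mges

Answer: mges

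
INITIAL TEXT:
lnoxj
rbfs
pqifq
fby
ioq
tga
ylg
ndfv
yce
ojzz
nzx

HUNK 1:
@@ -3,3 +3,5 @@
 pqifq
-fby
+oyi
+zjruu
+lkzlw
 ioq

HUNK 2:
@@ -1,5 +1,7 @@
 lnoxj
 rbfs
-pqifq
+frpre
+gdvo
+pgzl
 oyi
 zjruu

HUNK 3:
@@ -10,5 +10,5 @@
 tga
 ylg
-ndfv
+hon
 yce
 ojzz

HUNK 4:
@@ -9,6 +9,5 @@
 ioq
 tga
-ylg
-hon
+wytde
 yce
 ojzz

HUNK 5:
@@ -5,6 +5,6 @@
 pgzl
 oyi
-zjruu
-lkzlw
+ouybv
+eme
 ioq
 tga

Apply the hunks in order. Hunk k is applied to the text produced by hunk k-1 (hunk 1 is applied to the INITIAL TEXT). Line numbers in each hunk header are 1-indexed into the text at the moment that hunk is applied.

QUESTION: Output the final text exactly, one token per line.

Hunk 1: at line 3 remove [fby] add [oyi,zjruu,lkzlw] -> 13 lines: lnoxj rbfs pqifq oyi zjruu lkzlw ioq tga ylg ndfv yce ojzz nzx
Hunk 2: at line 1 remove [pqifq] add [frpre,gdvo,pgzl] -> 15 lines: lnoxj rbfs frpre gdvo pgzl oyi zjruu lkzlw ioq tga ylg ndfv yce ojzz nzx
Hunk 3: at line 10 remove [ndfv] add [hon] -> 15 lines: lnoxj rbfs frpre gdvo pgzl oyi zjruu lkzlw ioq tga ylg hon yce ojzz nzx
Hunk 4: at line 9 remove [ylg,hon] add [wytde] -> 14 lines: lnoxj rbfs frpre gdvo pgzl oyi zjruu lkzlw ioq tga wytde yce ojzz nzx
Hunk 5: at line 5 remove [zjruu,lkzlw] add [ouybv,eme] -> 14 lines: lnoxj rbfs frpre gdvo pgzl oyi ouybv eme ioq tga wytde yce ojzz nzx

Answer: lnoxj
rbfs
frpre
gdvo
pgzl
oyi
ouybv
eme
ioq
tga
wytde
yce
ojzz
nzx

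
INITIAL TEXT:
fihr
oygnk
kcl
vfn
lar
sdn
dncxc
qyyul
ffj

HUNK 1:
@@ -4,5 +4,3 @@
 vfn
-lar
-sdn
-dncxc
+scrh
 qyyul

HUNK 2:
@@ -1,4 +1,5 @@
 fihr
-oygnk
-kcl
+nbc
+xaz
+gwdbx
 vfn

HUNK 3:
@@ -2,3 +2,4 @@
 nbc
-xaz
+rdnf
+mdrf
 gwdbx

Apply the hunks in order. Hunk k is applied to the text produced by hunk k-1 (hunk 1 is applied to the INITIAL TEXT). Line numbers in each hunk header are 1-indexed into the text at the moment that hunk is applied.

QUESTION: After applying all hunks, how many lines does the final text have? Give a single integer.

Hunk 1: at line 4 remove [lar,sdn,dncxc] add [scrh] -> 7 lines: fihr oygnk kcl vfn scrh qyyul ffj
Hunk 2: at line 1 remove [oygnk,kcl] add [nbc,xaz,gwdbx] -> 8 lines: fihr nbc xaz gwdbx vfn scrh qyyul ffj
Hunk 3: at line 2 remove [xaz] add [rdnf,mdrf] -> 9 lines: fihr nbc rdnf mdrf gwdbx vfn scrh qyyul ffj
Final line count: 9

Answer: 9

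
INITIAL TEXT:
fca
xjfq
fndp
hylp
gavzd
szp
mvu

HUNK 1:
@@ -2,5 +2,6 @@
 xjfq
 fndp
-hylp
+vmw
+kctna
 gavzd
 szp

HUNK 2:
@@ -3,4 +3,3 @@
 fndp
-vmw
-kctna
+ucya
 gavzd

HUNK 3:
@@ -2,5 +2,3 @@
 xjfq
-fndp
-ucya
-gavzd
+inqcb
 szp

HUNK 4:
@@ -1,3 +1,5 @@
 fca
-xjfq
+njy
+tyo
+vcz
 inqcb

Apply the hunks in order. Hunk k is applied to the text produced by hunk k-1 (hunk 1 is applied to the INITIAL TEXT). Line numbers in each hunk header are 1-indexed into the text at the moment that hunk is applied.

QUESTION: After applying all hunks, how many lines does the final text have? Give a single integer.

Answer: 7

Derivation:
Hunk 1: at line 2 remove [hylp] add [vmw,kctna] -> 8 lines: fca xjfq fndp vmw kctna gavzd szp mvu
Hunk 2: at line 3 remove [vmw,kctna] add [ucya] -> 7 lines: fca xjfq fndp ucya gavzd szp mvu
Hunk 3: at line 2 remove [fndp,ucya,gavzd] add [inqcb] -> 5 lines: fca xjfq inqcb szp mvu
Hunk 4: at line 1 remove [xjfq] add [njy,tyo,vcz] -> 7 lines: fca njy tyo vcz inqcb szp mvu
Final line count: 7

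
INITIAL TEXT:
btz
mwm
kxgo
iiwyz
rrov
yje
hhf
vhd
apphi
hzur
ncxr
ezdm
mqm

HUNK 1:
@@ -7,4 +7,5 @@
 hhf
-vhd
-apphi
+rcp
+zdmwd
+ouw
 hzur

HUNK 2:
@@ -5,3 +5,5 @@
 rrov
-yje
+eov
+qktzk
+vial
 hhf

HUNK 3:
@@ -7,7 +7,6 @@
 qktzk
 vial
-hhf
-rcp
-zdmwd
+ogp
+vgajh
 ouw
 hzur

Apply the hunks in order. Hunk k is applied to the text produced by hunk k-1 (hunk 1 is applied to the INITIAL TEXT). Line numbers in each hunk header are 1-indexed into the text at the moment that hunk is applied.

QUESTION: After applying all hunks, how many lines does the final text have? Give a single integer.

Answer: 15

Derivation:
Hunk 1: at line 7 remove [vhd,apphi] add [rcp,zdmwd,ouw] -> 14 lines: btz mwm kxgo iiwyz rrov yje hhf rcp zdmwd ouw hzur ncxr ezdm mqm
Hunk 2: at line 5 remove [yje] add [eov,qktzk,vial] -> 16 lines: btz mwm kxgo iiwyz rrov eov qktzk vial hhf rcp zdmwd ouw hzur ncxr ezdm mqm
Hunk 3: at line 7 remove [hhf,rcp,zdmwd] add [ogp,vgajh] -> 15 lines: btz mwm kxgo iiwyz rrov eov qktzk vial ogp vgajh ouw hzur ncxr ezdm mqm
Final line count: 15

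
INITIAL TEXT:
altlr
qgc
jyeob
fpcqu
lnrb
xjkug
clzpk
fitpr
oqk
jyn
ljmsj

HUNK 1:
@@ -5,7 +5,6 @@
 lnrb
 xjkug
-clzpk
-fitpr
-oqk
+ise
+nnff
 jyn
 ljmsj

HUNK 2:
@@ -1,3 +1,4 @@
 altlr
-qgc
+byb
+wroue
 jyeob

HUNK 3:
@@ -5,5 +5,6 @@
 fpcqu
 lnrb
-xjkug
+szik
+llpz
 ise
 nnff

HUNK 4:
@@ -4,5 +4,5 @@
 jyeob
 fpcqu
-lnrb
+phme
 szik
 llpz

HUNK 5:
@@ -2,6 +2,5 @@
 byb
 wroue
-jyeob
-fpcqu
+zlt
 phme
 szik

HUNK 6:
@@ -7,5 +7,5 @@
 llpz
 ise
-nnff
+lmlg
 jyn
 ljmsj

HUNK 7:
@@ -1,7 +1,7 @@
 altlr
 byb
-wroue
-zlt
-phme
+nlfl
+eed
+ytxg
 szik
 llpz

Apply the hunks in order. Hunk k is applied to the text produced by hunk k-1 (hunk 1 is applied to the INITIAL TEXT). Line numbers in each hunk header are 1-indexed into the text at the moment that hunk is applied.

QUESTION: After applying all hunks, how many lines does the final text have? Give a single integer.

Hunk 1: at line 5 remove [clzpk,fitpr,oqk] add [ise,nnff] -> 10 lines: altlr qgc jyeob fpcqu lnrb xjkug ise nnff jyn ljmsj
Hunk 2: at line 1 remove [qgc] add [byb,wroue] -> 11 lines: altlr byb wroue jyeob fpcqu lnrb xjkug ise nnff jyn ljmsj
Hunk 3: at line 5 remove [xjkug] add [szik,llpz] -> 12 lines: altlr byb wroue jyeob fpcqu lnrb szik llpz ise nnff jyn ljmsj
Hunk 4: at line 4 remove [lnrb] add [phme] -> 12 lines: altlr byb wroue jyeob fpcqu phme szik llpz ise nnff jyn ljmsj
Hunk 5: at line 2 remove [jyeob,fpcqu] add [zlt] -> 11 lines: altlr byb wroue zlt phme szik llpz ise nnff jyn ljmsj
Hunk 6: at line 7 remove [nnff] add [lmlg] -> 11 lines: altlr byb wroue zlt phme szik llpz ise lmlg jyn ljmsj
Hunk 7: at line 1 remove [wroue,zlt,phme] add [nlfl,eed,ytxg] -> 11 lines: altlr byb nlfl eed ytxg szik llpz ise lmlg jyn ljmsj
Final line count: 11

Answer: 11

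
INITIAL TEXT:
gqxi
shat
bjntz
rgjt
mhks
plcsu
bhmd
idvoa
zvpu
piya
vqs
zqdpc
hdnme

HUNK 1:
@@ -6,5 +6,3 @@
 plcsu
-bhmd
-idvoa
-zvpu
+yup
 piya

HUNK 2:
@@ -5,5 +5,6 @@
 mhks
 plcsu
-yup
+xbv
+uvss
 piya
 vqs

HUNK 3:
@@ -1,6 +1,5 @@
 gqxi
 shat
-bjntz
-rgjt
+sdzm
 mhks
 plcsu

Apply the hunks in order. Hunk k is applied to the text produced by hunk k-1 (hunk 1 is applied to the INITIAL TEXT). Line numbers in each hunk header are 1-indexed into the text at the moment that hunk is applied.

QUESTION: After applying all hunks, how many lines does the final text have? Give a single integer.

Answer: 11

Derivation:
Hunk 1: at line 6 remove [bhmd,idvoa,zvpu] add [yup] -> 11 lines: gqxi shat bjntz rgjt mhks plcsu yup piya vqs zqdpc hdnme
Hunk 2: at line 5 remove [yup] add [xbv,uvss] -> 12 lines: gqxi shat bjntz rgjt mhks plcsu xbv uvss piya vqs zqdpc hdnme
Hunk 3: at line 1 remove [bjntz,rgjt] add [sdzm] -> 11 lines: gqxi shat sdzm mhks plcsu xbv uvss piya vqs zqdpc hdnme
Final line count: 11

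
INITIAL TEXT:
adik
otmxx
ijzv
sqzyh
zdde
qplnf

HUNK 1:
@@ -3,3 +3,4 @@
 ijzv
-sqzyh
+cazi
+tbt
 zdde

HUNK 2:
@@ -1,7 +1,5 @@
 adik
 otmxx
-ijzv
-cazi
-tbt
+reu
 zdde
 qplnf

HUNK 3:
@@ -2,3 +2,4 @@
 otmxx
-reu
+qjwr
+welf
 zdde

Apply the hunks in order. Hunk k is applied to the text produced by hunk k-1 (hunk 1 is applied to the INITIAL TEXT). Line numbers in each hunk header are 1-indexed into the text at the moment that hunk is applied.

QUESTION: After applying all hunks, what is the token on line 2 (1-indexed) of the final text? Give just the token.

Hunk 1: at line 3 remove [sqzyh] add [cazi,tbt] -> 7 lines: adik otmxx ijzv cazi tbt zdde qplnf
Hunk 2: at line 1 remove [ijzv,cazi,tbt] add [reu] -> 5 lines: adik otmxx reu zdde qplnf
Hunk 3: at line 2 remove [reu] add [qjwr,welf] -> 6 lines: adik otmxx qjwr welf zdde qplnf
Final line 2: otmxx

Answer: otmxx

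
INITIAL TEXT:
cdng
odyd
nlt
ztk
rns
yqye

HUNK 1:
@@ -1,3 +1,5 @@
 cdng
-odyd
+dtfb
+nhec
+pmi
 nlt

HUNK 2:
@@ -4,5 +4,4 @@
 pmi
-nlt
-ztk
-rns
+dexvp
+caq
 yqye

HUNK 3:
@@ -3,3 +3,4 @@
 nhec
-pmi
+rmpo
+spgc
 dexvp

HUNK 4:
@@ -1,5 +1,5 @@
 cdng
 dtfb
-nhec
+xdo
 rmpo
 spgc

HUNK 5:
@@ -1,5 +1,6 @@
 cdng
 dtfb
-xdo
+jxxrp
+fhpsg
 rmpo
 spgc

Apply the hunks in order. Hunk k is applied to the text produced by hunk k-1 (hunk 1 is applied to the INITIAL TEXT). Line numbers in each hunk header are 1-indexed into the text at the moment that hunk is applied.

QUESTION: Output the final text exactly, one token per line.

Answer: cdng
dtfb
jxxrp
fhpsg
rmpo
spgc
dexvp
caq
yqye

Derivation:
Hunk 1: at line 1 remove [odyd] add [dtfb,nhec,pmi] -> 8 lines: cdng dtfb nhec pmi nlt ztk rns yqye
Hunk 2: at line 4 remove [nlt,ztk,rns] add [dexvp,caq] -> 7 lines: cdng dtfb nhec pmi dexvp caq yqye
Hunk 3: at line 3 remove [pmi] add [rmpo,spgc] -> 8 lines: cdng dtfb nhec rmpo spgc dexvp caq yqye
Hunk 4: at line 1 remove [nhec] add [xdo] -> 8 lines: cdng dtfb xdo rmpo spgc dexvp caq yqye
Hunk 5: at line 1 remove [xdo] add [jxxrp,fhpsg] -> 9 lines: cdng dtfb jxxrp fhpsg rmpo spgc dexvp caq yqye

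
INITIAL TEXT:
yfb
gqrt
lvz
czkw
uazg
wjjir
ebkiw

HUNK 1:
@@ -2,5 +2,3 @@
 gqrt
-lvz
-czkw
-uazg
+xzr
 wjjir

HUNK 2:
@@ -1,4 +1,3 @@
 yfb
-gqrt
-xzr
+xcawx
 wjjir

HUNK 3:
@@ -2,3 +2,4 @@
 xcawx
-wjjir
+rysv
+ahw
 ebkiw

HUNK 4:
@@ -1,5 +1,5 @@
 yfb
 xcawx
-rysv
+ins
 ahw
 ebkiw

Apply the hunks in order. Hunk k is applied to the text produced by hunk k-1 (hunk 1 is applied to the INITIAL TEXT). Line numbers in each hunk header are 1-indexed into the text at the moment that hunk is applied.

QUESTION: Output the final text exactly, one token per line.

Answer: yfb
xcawx
ins
ahw
ebkiw

Derivation:
Hunk 1: at line 2 remove [lvz,czkw,uazg] add [xzr] -> 5 lines: yfb gqrt xzr wjjir ebkiw
Hunk 2: at line 1 remove [gqrt,xzr] add [xcawx] -> 4 lines: yfb xcawx wjjir ebkiw
Hunk 3: at line 2 remove [wjjir] add [rysv,ahw] -> 5 lines: yfb xcawx rysv ahw ebkiw
Hunk 4: at line 1 remove [rysv] add [ins] -> 5 lines: yfb xcawx ins ahw ebkiw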